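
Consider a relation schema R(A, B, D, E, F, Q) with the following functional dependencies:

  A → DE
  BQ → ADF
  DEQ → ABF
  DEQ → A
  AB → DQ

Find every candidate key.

{A, B}⁺: A→DE adds D, E; AB→DQ adds Q; BQ→ADF adds F → {A, B, D, E, F, Q}.
{A, Q}⁺: A→DE adds D, E; DEQ→ABF adds B, F → {A, B, D, E, F, Q}.
{B, Q}⁺: BQ→ADF adds A, D, F; A→DE adds E → {A, B, D, E, F, Q}.
{D, E, Q}⁺: DEQ→ABF adds A, B, F → {A, B, D, E, F, Q}.

{A, B}, {A, Q}, {B, Q}, {D, E, Q}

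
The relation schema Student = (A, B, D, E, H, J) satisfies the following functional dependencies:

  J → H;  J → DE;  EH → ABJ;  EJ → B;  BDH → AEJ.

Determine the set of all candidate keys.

{J}⁺: J→H adds H; J→DE adds D, E; EH→ABJ adds A, B → {A, B, D, E, H, J}.
{E, H}⁺: EH→ABJ adds A, B, J; J→DE adds D → {A, B, D, E, H, J}. Minimal: {H}⁺ = {H}; {E}⁺ = {E} — none reach the full schema.
{B, D, H}⁺: BDH→AEJ adds A, E, J → {A, B, D, E, H, J}. Minimal: {D, H}⁺ = {D, H}; {B, H}⁺ = {B, H}; {B, D}⁺ = {B, D} — none reach the full schema.
Any other superkey contains one of these as a subset, so there are no further candidate keys.

(J); (E, H); (B, D, H)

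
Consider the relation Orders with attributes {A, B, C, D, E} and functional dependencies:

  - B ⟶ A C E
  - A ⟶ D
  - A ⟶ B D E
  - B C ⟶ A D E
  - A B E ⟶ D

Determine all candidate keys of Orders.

{A}, {B}

{A}⁺: A→D adds D; A→BDE adds B, E; B→ACE adds C → {A, B, C, D, E}.
{B}⁺: B→ACE adds A, C, E; A→D adds D → {A, B, C, D, E}.
Any other superkey contains one of these as a subset, so there are no further candidate keys.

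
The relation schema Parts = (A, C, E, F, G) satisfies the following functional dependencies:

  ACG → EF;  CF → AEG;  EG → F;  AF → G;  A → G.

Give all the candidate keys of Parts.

AC, CF, CEG

{A, C}⁺: A→G adds G; ACG→EF adds E, F → {A, C, E, F, G}.
{C, F}⁺: CF→AEG adds A, E, G → {A, C, E, F, G}.
{C, E, G}⁺: EG→F adds F; CF→AEG adds A → {A, C, E, F, G}.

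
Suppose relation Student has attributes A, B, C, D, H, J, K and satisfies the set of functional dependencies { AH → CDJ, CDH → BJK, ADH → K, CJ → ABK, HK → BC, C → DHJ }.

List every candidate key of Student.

{C}⁺: C→DHJ adds D, H, J; CDH→BJK adds B, K; CJ→ABK adds A → {A, B, C, D, H, J, K}.
{A, H}⁺: AH→CDJ adds C, D, J; CDH→BJK adds B, K → {A, B, C, D, H, J, K}.
{H, K}⁺: HK→BC adds B, C; C→DHJ adds D, J; CJ→ABK adds A → {A, B, C, D, H, J, K}.
Any other superkey contains one of these as a subset, so there are no further candidate keys.

C, AH, HK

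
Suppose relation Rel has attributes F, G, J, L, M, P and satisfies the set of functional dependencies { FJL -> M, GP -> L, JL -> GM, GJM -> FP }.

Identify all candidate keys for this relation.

Attribute J never appears on the right-hand side of any dependency, so J must belong to every candidate key.
{J}⁺ = {J}, which is not all of the schema, so we must add further attributes.
{J, L}⁺: JL→GM adds G, M; GJM→FP adds F, P → {F, G, J, L, M, P}.
{G, J, M}⁺: GJM→FP adds F, P; GP→L adds L → {F, G, J, L, M, P}.
{G, J, P}⁺: GP→L adds L; JL→GM adds M; GJM→FP adds F → {F, G, J, L, M, P}.

{J, L}, {G, J, M}, {G, J, P}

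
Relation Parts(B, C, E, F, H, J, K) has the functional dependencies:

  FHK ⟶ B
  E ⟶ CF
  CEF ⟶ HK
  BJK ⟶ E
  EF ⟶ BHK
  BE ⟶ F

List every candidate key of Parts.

{E, J}⁺: E→CF adds C, F; CEF→HK adds H, K; EF→BHK adds B → {B, C, E, F, H, J, K}. Minimal: {J}⁺ = {J}; {E}⁺ = {B, C, E, F, H, K} — none reach the full schema.
{B, J, K}⁺: BJK→E adds E; BE→F adds F; E→CF adds C; CEF→HK adds H → {B, C, E, F, H, J, K}. Minimal: {J, K}⁺ = {J, K}; {B, K}⁺ = {B, K}; {B, J}⁺ = {B, J} — none reach the full schema.
{F, H, J, K}⁺: FHK→B adds B; BJK→E adds E; E→CF adds C → {B, C, E, F, H, J, K}. Minimal: {H, J, K}⁺ = {H, J, K}; {F, J, K}⁺ = {F, J, K}; {F, H, K}⁺ = {B, F, H, K}; … — none reach the full schema.
Any other superkey contains one of these as a subset, so there are no further candidate keys.

{E, J}, {B, J, K}, {F, H, J, K}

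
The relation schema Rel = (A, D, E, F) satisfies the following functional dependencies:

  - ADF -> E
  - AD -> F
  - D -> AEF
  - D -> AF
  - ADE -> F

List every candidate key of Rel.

(D)

Attribute D never appears on the right-hand side of any dependency, so D must belong to every candidate key.
{D}⁺ = {A, D, E, F}, which is all of the schema, so {D} is the only candidate key.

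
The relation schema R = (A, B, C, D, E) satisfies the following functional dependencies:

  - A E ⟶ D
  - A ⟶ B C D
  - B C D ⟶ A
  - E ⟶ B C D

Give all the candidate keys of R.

Attribute E never appears on the right-hand side of any dependency, so E must belong to every candidate key.
{E}⁺ = {A, B, C, D, E}, which is all of the schema, so {E} is the only candidate key.

E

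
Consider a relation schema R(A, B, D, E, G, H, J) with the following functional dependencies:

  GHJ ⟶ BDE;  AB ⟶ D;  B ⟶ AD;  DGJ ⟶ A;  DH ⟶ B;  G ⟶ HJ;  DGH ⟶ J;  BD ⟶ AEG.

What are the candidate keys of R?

{B}⁺: B→AD adds A, D; BD→AEG adds E, G; G→HJ adds H, J → {A, B, D, E, G, H, J}.
{G}⁺: G→HJ adds H, J; GHJ→BDE adds B, D, E; B→AD adds A → {A, B, D, E, G, H, J}.
{D, H}⁺: DH→B adds B; BD→AEG adds A, E, G; G→HJ adds J → {A, B, D, E, G, H, J}. Minimal: {H}⁺ = {H}; {D}⁺ = {D} — none reach the full schema.
Any other superkey contains one of these as a subset, so there are no further candidate keys.

{B}, {G}, {D, H}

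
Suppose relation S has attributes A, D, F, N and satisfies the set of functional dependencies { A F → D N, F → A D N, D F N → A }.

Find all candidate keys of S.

Attribute F never appears on the right-hand side of any dependency, so F must belong to every candidate key.
{F}⁺ = {A, D, F, N}, which is all of the schema, so {F} is the only candidate key.

(F)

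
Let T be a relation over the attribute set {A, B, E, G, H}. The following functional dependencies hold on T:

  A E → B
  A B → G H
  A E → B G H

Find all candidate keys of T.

AE

Attributes A, E never appear on any right-hand side, so every candidate key must contain {A, E}.
{A, E}⁺ = {A, B, E, G, H}, which is all of the schema, so {A, E} is the only candidate key.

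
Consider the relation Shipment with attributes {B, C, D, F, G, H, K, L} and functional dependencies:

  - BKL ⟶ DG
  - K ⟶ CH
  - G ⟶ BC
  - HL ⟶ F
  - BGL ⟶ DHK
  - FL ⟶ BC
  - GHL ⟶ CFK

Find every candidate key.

(G, L), (K, L)

Attribute L never appears on the right-hand side of any dependency, so L must belong to every candidate key.
{L}⁺ = {L}, which is not all of the schema, so we must add further attributes.
{G, L}⁺: G→BC adds B, C; BGL→DHK adds D, H, K; GHL→CFK adds F → {B, C, D, F, G, H, K, L}.
{K, L}⁺: K→CH adds C, H; HL→F adds F; FL→BC adds B; BKL→DG adds D, G → {B, C, D, F, G, H, K, L}.
Any other superkey contains one of these as a subset, so there are no further candidate keys.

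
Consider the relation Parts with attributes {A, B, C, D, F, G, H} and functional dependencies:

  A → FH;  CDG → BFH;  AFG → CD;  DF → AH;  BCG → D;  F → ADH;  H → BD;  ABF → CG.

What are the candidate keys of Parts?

{A}, {F}, {B, C, G}, {C, D, G}, {C, G, H}

{A}⁺: A→FH adds F, H; F→ADH adds D; H→BD adds B; ABF→CG adds C, G → {A, B, C, D, F, G, H}.
{F}⁺: F→ADH adds A, D, H; H→BD adds B; ABF→CG adds C, G → {A, B, C, D, F, G, H}.
{B, C, G}⁺: BCG→D adds D; CDG→BFH adds F, H; DF→AH adds A → {A, B, C, D, F, G, H}.
{C, D, G}⁺: CDG→BFH adds B, F, H; DF→AH adds A → {A, B, C, D, F, G, H}.
{C, G, H}⁺: H→BD adds B, D; CDG→BFH adds F; DF→AH adds A → {A, B, C, D, F, G, H}.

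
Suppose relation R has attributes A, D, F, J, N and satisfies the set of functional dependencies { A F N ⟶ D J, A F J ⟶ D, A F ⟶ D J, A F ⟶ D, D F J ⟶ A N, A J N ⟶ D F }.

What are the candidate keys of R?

{A, F}⁺: AF→DJ adds D, J; DFJ→AN adds N → {A, D, F, J, N}. Minimal: {F}⁺ = {F}; {A}⁺ = {A} — none reach the full schema.
{A, J, N}⁺: AJN→DF adds D, F → {A, D, F, J, N}. Minimal: {J, N}⁺ = {J, N}; {A, N}⁺ = {A, N}; {A, J}⁺ = {A, J} — none reach the full schema.
{D, F, J}⁺: DFJ→AN adds A, N → {A, D, F, J, N}. Minimal: {F, J}⁺ = {F, J}; {D, J}⁺ = {D, J}; {D, F}⁺ = {D, F} — none reach the full schema.

(A, F), (A, J, N), (D, F, J)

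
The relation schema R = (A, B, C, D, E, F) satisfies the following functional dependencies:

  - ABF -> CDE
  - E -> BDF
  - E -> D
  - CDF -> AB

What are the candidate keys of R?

{A, E}, {C, E}, {A, B, F}, {C, D, F}

{A, E}⁺: E→BDF adds B, D, F; ABF→CDE adds C → {A, B, C, D, E, F}.
{C, E}⁺: E→BDF adds B, D, F; CDF→AB adds A → {A, B, C, D, E, F}.
{A, B, F}⁺: ABF→CDE adds C, D, E → {A, B, C, D, E, F}.
{C, D, F}⁺: CDF→AB adds A, B; ABF→CDE adds E → {A, B, C, D, E, F}.
Any other superkey contains one of these as a subset, so there are no further candidate keys.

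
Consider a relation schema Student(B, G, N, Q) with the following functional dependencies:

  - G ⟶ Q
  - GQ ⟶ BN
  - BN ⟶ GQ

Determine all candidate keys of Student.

{G}⁺: G→Q adds Q; GQ→BN adds B, N → {B, G, N, Q}.
{B, N}⁺: BN→GQ adds G, Q → {B, G, N, Q}.

{G}, {B, N}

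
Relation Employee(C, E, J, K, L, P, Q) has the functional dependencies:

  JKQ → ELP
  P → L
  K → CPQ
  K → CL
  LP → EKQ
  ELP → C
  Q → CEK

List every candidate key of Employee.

Attribute J never appears on the right-hand side of any dependency, so J must belong to every candidate key.
{J}⁺ = {J}, which is not all of the schema, so we must add further attributes.
{J, K}⁺: K→CPQ adds C, P, Q; K→CL adds L; LP→EKQ adds E → {C, E, J, K, L, P, Q}. Minimal: {K}⁺ = {C, E, K, L, P, Q}; {J}⁺ = {J} — none reach the full schema.
{J, P}⁺: P→L adds L; LP→EKQ adds E, K, Q; ELP→C adds C → {C, E, J, K, L, P, Q}. Minimal: {P}⁺ = {C, E, K, L, P, Q}; {J}⁺ = {J} — none reach the full schema.
{J, Q}⁺: Q→CEK adds C, E, K; JKQ→ELP adds L, P → {C, E, J, K, L, P, Q}. Minimal: {Q}⁺ = {C, E, K, L, P, Q}; {J}⁺ = {J} — none reach the full schema.
Any other superkey contains one of these as a subset, so there are no further candidate keys.

(J, K), (J, P), (J, Q)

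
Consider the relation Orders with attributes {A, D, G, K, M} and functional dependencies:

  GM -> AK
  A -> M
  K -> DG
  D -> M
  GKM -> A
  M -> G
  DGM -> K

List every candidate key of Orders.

{A}⁺: A→M adds M; M→G adds G; GM→AK adds K; K→DG adds D → {A, D, G, K, M}.
{D}⁺: D→M adds M; M→G adds G; DGM→K adds K; GM→AK adds A → {A, D, G, K, M}.
{K}⁺: K→DG adds D, G; D→M adds M; GKM→A adds A → {A, D, G, K, M}.
{M}⁺: M→G adds G; GM→AK adds A, K; K→DG adds D → {A, D, G, K, M}.

{A}, {D}, {K}, {M}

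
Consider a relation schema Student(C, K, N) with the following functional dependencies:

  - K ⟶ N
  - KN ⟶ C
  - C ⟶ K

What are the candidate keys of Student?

{C}, {K}

{C}⁺: C→K adds K; K→N adds N → {C, K, N}.
{K}⁺: K→N adds N; KN→C adds C → {C, K, N}.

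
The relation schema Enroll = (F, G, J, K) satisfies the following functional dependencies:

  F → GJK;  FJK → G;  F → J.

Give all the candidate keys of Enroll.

{F}⁺: F→GJK adds G, J, K → {F, G, J, K}.

(F)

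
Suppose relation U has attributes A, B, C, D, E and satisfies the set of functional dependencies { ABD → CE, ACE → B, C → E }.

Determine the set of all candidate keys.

Attributes A, D never appear on any right-hand side, so every candidate key must contain {A, D}.
{A, D}⁺ = {A, D}, which is not all of the schema, so we must add further attributes.
{A, B, D}⁺: ABD→CE adds C, E → {A, B, C, D, E}.
{A, C, D}⁺: C→E adds E; ACE→B adds B → {A, B, C, D, E}.

(A, B, D), (A, C, D)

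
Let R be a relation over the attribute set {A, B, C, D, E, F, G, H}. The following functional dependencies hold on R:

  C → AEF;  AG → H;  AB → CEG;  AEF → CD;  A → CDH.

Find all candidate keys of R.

{A, B}, {B, C}

Attribute B never appears on the right-hand side of any dependency, so B must belong to every candidate key.
{B}⁺ = {B}, which is not all of the schema, so we must add further attributes.
{A, B}⁺: AB→CEG adds C, E, G; A→CDH adds D, H; C→AEF adds F → {A, B, C, D, E, F, G, H}. Minimal: {B}⁺ = {B}; {A}⁺ = {A, C, D, E, F, H} — none reach the full schema.
{B, C}⁺: C→AEF adds A, E, F; AB→CEG adds G; AEF→CD adds D; A→CDH adds H → {A, B, C, D, E, F, G, H}. Minimal: {C}⁺ = {A, C, D, E, F, H}; {B}⁺ = {B} — none reach the full schema.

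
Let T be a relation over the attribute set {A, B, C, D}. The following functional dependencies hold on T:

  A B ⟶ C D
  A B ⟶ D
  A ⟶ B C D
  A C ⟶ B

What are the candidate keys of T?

{A}

Attribute A never appears on the right-hand side of any dependency, so A must belong to every candidate key.
{A}⁺ = {A, B, C, D}, which is all of the schema, so {A} is the only candidate key.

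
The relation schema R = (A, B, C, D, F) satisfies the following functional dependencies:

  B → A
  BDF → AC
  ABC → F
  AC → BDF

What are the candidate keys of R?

{A, C}⁺: AC→BDF adds B, D, F → {A, B, C, D, F}. Minimal: {C}⁺ = {C}; {A}⁺ = {A} — none reach the full schema.
{B, C}⁺: B→A adds A; ABC→F adds F; AC→BDF adds D → {A, B, C, D, F}. Minimal: {C}⁺ = {C}; {B}⁺ = {A, B} — none reach the full schema.
{B, D, F}⁺: B→A adds A; BDF→AC adds C → {A, B, C, D, F}. Minimal: {D, F}⁺ = {D, F}; {B, F}⁺ = {A, B, F}; {B, D}⁺ = {A, B, D} — none reach the full schema.

{A, C}, {B, C}, {B, D, F}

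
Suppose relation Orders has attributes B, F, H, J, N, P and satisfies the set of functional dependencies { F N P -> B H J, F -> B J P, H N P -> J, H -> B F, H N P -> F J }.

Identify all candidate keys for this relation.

{F, N}⁺: F→BJP adds B, J, P; FNP→BHJ adds H → {B, F, H, J, N, P}.
{H, N}⁺: H→BF adds B, F; F→BJP adds J, P → {B, F, H, J, N, P}.
Any other superkey contains one of these as a subset, so there are no further candidate keys.

{F, N}; {H, N}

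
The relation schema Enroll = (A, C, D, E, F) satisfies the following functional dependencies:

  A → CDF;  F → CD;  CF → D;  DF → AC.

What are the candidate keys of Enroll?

Attribute E never appears on the right-hand side of any dependency, so E must belong to every candidate key.
{E}⁺ = {E}, which is not all of the schema, so we must add further attributes.
{A, E}⁺: A→CDF adds C, D, F → {A, C, D, E, F}.
{E, F}⁺: F→CD adds C, D; DF→AC adds A → {A, C, D, E, F}.
Any other superkey contains one of these as a subset, so there are no further candidate keys.

(A, E); (E, F)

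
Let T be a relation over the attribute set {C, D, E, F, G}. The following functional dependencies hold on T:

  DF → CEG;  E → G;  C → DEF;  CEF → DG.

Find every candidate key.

(C); (D, F)

{C}⁺: C→DEF adds D, E, F; CEF→DG adds G → {C, D, E, F, G}.
{D, F}⁺: DF→CEG adds C, E, G → {C, D, E, F, G}. Minimal: {F}⁺ = {F}; {D}⁺ = {D} — none reach the full schema.
Any other superkey contains one of these as a subset, so there are no further candidate keys.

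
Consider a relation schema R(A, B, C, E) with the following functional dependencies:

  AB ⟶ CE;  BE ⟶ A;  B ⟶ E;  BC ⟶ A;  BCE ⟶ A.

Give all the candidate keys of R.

B

Attribute B never appears on the right-hand side of any dependency, so B must belong to every candidate key.
{B}⁺ = {A, B, C, E}, which is all of the schema, so {B} is the only candidate key.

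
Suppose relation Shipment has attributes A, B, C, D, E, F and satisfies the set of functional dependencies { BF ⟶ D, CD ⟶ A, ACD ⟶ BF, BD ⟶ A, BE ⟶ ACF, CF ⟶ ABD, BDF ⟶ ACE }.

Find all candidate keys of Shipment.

BE; BF; CD; CF

{B, E}⁺: BE→ACF adds A, C, F; CF→ABD adds D → {A, B, C, D, E, F}.
{B, F}⁺: BF→D adds D; BD→A adds A; BDF→ACE adds C, E → {A, B, C, D, E, F}.
{C, D}⁺: CD→A adds A; ACD→BF adds B, F; BDF→ACE adds E → {A, B, C, D, E, F}.
{C, F}⁺: CF→ABD adds A, B, D; BDF→ACE adds E → {A, B, C, D, E, F}.
Any other superkey contains one of these as a subset, so there are no further candidate keys.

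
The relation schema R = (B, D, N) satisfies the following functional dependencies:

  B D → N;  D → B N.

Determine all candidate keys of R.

{D}

{D}⁺: D→BN adds B, N → {B, D, N}.
No other minimal superkey exists.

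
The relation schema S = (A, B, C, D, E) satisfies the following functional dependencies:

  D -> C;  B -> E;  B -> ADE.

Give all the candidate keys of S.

B

{B}⁺: B→E adds E; B→ADE adds A, D; D→C adds C → {A, B, C, D, E}.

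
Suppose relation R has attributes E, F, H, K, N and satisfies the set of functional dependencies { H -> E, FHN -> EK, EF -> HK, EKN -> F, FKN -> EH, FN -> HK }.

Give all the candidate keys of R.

{F, N}, {E, K, N}, {H, K, N}

Attribute N never appears on the right-hand side of any dependency, so N must belong to every candidate key.
{N}⁺ = {N}, which is not all of the schema, so we must add further attributes.
{F, N}⁺: FN→HK adds H, K; H→E adds E → {E, F, H, K, N}. Minimal: {N}⁺ = {N}; {F}⁺ = {F} — none reach the full schema.
{E, K, N}⁺: EKN→F adds F; FKN→EH adds H → {E, F, H, K, N}. Minimal: {K, N}⁺ = {K, N}; {E, N}⁺ = {E, N}; {E, K}⁺ = {E, K} — none reach the full schema.
{H, K, N}⁺: H→E adds E; EKN→F adds F → {E, F, H, K, N}. Minimal: {K, N}⁺ = {K, N}; {H, N}⁺ = {E, H, N}; {H, K}⁺ = {E, H, K} — none reach the full schema.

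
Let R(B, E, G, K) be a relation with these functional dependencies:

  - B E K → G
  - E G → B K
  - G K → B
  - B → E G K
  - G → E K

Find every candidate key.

{B}, {G}

{B}⁺: B→EGK adds E, G, K → {B, E, G, K}.
{G}⁺: G→EK adds E, K; EG→BK adds B → {B, E, G, K}.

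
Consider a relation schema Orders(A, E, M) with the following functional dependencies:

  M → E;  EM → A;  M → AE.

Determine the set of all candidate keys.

(M)

Attribute M never appears on the right-hand side of any dependency, so M must belong to every candidate key.
{M}⁺ = {A, E, M}, which is all of the schema, so {M} is the only candidate key.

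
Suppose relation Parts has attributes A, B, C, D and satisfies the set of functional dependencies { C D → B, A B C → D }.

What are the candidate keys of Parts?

Attributes A, C never appear on any right-hand side, so every candidate key must contain {A, C}.
{A, C}⁺ = {A, C}, which is not all of the schema, so we must add further attributes.
{A, B, C}⁺: ABC→D adds D → {A, B, C, D}. Minimal: {B, C}⁺ = {B, C}; {A, C}⁺ = {A, C}; {A, B}⁺ = {A, B} — none reach the full schema.
{A, C, D}⁺: CD→B adds B → {A, B, C, D}. Minimal: {C, D}⁺ = {B, C, D}; {A, D}⁺ = {A, D}; {A, C}⁺ = {A, C} — none reach the full schema.

ABC; ACD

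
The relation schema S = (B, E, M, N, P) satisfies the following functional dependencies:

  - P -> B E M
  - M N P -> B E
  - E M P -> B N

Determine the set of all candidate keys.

{P}

Attribute P never appears on the right-hand side of any dependency, so P must belong to every candidate key.
{P}⁺ = {B, E, M, N, P}, which is all of the schema, so {P} is the only candidate key.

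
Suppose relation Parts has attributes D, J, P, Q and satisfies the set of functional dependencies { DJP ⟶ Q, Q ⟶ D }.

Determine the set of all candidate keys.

{D, J, P}, {J, P, Q}

Attributes J, P never appear on any right-hand side, so every candidate key must contain {J, P}.
{J, P}⁺ = {J, P}, which is not all of the schema, so we must add further attributes.
{D, J, P}⁺: DJP→Q adds Q → {D, J, P, Q}. Minimal: {J, P}⁺ = {J, P}; {D, P}⁺ = {D, P}; {D, J}⁺ = {D, J} — none reach the full schema.
{J, P, Q}⁺: Q→D adds D → {D, J, P, Q}. Minimal: {P, Q}⁺ = {D, P, Q}; {J, Q}⁺ = {D, J, Q}; {J, P}⁺ = {J, P} — none reach the full schema.
Any other superkey contains one of these as a subset, so there are no further candidate keys.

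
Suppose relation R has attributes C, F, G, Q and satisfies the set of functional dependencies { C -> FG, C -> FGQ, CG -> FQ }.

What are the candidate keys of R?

{C}

{C}⁺: C→FG adds F, G; C→FGQ adds Q → {C, F, G, Q}.
No other minimal superkey exists.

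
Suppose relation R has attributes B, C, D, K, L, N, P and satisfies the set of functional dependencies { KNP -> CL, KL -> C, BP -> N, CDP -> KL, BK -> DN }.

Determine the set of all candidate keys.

Attributes B, P never appear on any right-hand side, so every candidate key must contain {B, P}.
{B, P}⁺ = {B, N, P}, which is not all of the schema, so we must add further attributes.
{B, K, P}⁺: BP→N adds N; BK→DN adds D; KNP→CL adds C, L → {B, C, D, K, L, N, P}.
{B, C, D, P}⁺: BP→N adds N; CDP→KL adds K, L → {B, C, D, K, L, N, P}.

BKP, BCDP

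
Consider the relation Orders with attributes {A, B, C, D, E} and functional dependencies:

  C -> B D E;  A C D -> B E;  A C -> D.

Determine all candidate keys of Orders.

{A, C}

Attributes A, C never appear on any right-hand side, so every candidate key must contain {A, C}.
{A, C}⁺ = {A, B, C, D, E}, which is all of the schema, so {A, C} is the only candidate key.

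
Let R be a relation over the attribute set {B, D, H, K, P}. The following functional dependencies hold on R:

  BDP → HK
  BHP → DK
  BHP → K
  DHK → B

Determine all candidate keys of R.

{B, D, P}; {B, H, P}; {D, H, K, P}

Attribute P never appears on the right-hand side of any dependency, so P must belong to every candidate key.
{P}⁺ = {P}, which is not all of the schema, so we must add further attributes.
{B, D, P}⁺: BDP→HK adds H, K → {B, D, H, K, P}.
{B, H, P}⁺: BHP→DK adds D, K → {B, D, H, K, P}.
{D, H, K, P}⁺: DHK→B adds B → {B, D, H, K, P}.
Any other superkey contains one of these as a subset, so there are no further candidate keys.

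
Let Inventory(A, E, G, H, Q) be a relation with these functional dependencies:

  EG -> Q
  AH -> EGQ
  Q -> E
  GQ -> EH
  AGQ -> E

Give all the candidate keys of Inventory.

Attribute A never appears on the right-hand side of any dependency, so A must belong to every candidate key.
{A}⁺ = {A}, which is not all of the schema, so we must add further attributes.
{A, H}⁺: AH→EGQ adds E, G, Q → {A, E, G, H, Q}.
{A, E, G}⁺: EG→Q adds Q; GQ→EH adds H → {A, E, G, H, Q}.
{A, G, Q}⁺: Q→E adds E; GQ→EH adds H → {A, E, G, H, Q}.

(A, H), (A, E, G), (A, G, Q)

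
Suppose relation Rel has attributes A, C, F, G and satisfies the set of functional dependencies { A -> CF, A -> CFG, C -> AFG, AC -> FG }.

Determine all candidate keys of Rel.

{A}⁺: A→CF adds C, F; A→CFG adds G → {A, C, F, G}.
{C}⁺: C→AFG adds A, F, G → {A, C, F, G}.
Any other superkey contains one of these as a subset, so there are no further candidate keys.

{A}, {C}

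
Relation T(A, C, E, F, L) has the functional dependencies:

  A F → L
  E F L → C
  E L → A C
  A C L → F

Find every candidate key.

Attribute E never appears on the right-hand side of any dependency, so E must belong to every candidate key.
{E}⁺ = {E}, which is not all of the schema, so we must add further attributes.
{E, L}⁺: EL→AC adds A, C; ACL→F adds F → {A, C, E, F, L}. Minimal: {L}⁺ = {L}; {E}⁺ = {E} — none reach the full schema.
{A, E, F}⁺: AF→L adds L; EFL→C adds C → {A, C, E, F, L}. Minimal: {E, F}⁺ = {E, F}; {A, F}⁺ = {A, F, L}; {A, E}⁺ = {A, E} — none reach the full schema.
Any other superkey contains one of these as a subset, so there are no further candidate keys.

{E, L}; {A, E, F}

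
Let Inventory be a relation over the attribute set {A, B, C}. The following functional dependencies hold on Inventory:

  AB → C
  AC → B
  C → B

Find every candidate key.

{A, B}, {A, C}

Attribute A never appears on the right-hand side of any dependency, so A must belong to every candidate key.
{A}⁺ = {A}, which is not all of the schema, so we must add further attributes.
{A, B}⁺: AB→C adds C → {A, B, C}. Minimal: {B}⁺ = {B}; {A}⁺ = {A} — none reach the full schema.
{A, C}⁺: AC→B adds B → {A, B, C}. Minimal: {C}⁺ = {B, C}; {A}⁺ = {A} — none reach the full schema.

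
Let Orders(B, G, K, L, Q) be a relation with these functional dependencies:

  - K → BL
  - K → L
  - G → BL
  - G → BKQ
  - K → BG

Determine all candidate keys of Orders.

{G}⁺: G→BL adds B, L; G→BKQ adds K, Q → {B, G, K, L, Q}.
{K}⁺: K→BL adds B, L; K→BG adds G; G→BKQ adds Q → {B, G, K, L, Q}.

{G}, {K}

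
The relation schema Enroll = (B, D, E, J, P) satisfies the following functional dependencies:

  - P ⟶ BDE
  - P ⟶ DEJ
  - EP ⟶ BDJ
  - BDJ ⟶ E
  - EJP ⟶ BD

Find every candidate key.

{P}

Attribute P never appears on the right-hand side of any dependency, so P must belong to every candidate key.
{P}⁺ = {B, D, E, J, P}, which is all of the schema, so {P} is the only candidate key.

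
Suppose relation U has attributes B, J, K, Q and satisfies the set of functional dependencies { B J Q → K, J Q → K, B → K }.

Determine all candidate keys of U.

BJQ

Attributes B, J, Q never appear on any right-hand side, so every candidate key must contain {B, J, Q}.
{B, J, Q}⁺ = {B, J, K, Q}, which is all of the schema, so {B, J, Q} is the only candidate key.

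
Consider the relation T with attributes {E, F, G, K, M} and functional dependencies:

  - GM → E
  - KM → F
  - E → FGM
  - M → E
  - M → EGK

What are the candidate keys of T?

{E}⁺: E→FGM adds F, G, M; M→EGK adds K → {E, F, G, K, M}.
{M}⁺: M→E adds E; M→EGK adds G, K; KM→F adds F → {E, F, G, K, M}.
Any other superkey contains one of these as a subset, so there are no further candidate keys.

{E}; {M}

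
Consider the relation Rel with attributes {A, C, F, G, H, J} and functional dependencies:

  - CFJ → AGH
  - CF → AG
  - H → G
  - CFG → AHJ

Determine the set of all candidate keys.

Attributes C, F never appear on any right-hand side, so every candidate key must contain {C, F}.
{C, F}⁺ = {A, C, F, G, H, J}, which is all of the schema, so {C, F} is the only candidate key.

CF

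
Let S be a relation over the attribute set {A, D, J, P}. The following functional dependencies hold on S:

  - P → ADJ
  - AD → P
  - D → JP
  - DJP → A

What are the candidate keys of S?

{D}⁺: D→JP adds J, P; DJP→A adds A → {A, D, J, P}.
{P}⁺: P→ADJ adds A, D, J → {A, D, J, P}.
Any other superkey contains one of these as a subset, so there are no further candidate keys.

{D}; {P}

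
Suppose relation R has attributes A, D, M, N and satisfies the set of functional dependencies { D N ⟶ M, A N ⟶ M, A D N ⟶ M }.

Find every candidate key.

Attributes A, D, N never appear on any right-hand side, so every candidate key must contain {A, D, N}.
{A, D, N}⁺ = {A, D, M, N}, which is all of the schema, so {A, D, N} is the only candidate key.

ADN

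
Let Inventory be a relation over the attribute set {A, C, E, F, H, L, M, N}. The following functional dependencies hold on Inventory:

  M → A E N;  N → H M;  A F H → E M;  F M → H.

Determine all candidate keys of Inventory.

Attributes C, F, L never appear on any right-hand side, so every candidate key must contain {C, F, L}.
{C, F, L}⁺ = {C, F, L}, which is not all of the schema, so we must add further attributes.
{C, F, L, M}⁺: M→AEN adds A, E, N; N→HM adds H → {A, C, E, F, H, L, M, N}. Minimal: {F, L, M}⁺ = {A, E, F, H, L, M, N}; {C, L, M}⁺ = {A, C, E, H, L, M, N}; {C, F, M}⁺ = {A, C, E, F, H, M, N}; … — none reach the full schema.
{C, F, L, N}⁺: N→HM adds H, M; M→AEN adds A, E → {A, C, E, F, H, L, M, N}. Minimal: {F, L, N}⁺ = {A, E, F, H, L, M, N}; {C, L, N}⁺ = {A, C, E, H, L, M, N}; {C, F, N}⁺ = {A, C, E, F, H, M, N}; … — none reach the full schema.
{A, C, F, H, L}⁺: AFH→EM adds E, M; M→AEN adds N → {A, C, E, F, H, L, M, N}. Minimal: {C, F, H, L}⁺ = {C, F, H, L}; {A, F, H, L}⁺ = {A, E, F, H, L, M, N}; {A, C, H, L}⁺ = {A, C, H, L}; … — none reach the full schema.

CFLM, CFLN, ACFHL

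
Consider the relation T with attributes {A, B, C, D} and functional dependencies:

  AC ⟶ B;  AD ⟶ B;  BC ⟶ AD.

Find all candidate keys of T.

Attribute C never appears on the right-hand side of any dependency, so C must belong to every candidate key.
{C}⁺ = {C}, which is not all of the schema, so we must add further attributes.
{A, C}⁺: AC→B adds B; BC→AD adds D → {A, B, C, D}.
{B, C}⁺: BC→AD adds A, D → {A, B, C, D}.

AC, BC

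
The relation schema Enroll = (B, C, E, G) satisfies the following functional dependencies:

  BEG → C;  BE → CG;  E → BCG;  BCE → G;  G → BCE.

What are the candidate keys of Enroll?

(E), (G)

{E}⁺: E→BCG adds B, C, G → {B, C, E, G}.
{G}⁺: G→BCE adds B, C, E → {B, C, E, G}.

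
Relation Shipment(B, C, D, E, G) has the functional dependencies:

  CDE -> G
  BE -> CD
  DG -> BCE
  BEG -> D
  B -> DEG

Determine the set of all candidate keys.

{B}⁺: B→DEG adds D, E, G; BE→CD adds C → {B, C, D, E, G}.
{D, G}⁺: DG→BCE adds B, C, E → {B, C, D, E, G}. Minimal: {G}⁺ = {G}; {D}⁺ = {D} — none reach the full schema.
{C, D, E}⁺: CDE→G adds G; DG→BCE adds B → {B, C, D, E, G}. Minimal: {D, E}⁺ = {D, E}; {C, E}⁺ = {C, E}; {C, D}⁺ = {C, D} — none reach the full schema.

{B}; {D, G}; {C, D, E}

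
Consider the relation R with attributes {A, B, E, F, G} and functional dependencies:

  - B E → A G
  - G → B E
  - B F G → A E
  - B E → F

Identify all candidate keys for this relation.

{G}; {B, E}

{G}⁺: G→BE adds B, E; BE→F adds F; BE→AG adds A → {A, B, E, F, G}.
{B, E}⁺: BE→AG adds A, G; BE→F adds F → {A, B, E, F, G}. Minimal: {E}⁺ = {E}; {B}⁺ = {B} — none reach the full schema.
Any other superkey contains one of these as a subset, so there are no further candidate keys.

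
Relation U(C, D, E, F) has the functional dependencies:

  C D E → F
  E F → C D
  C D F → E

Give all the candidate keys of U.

{E, F}⁺: EF→CD adds C, D → {C, D, E, F}. Minimal: {F}⁺ = {F}; {E}⁺ = {E} — none reach the full schema.
{C, D, E}⁺: CDE→F adds F → {C, D, E, F}. Minimal: {D, E}⁺ = {D, E}; {C, E}⁺ = {C, E}; {C, D}⁺ = {C, D} — none reach the full schema.
{C, D, F}⁺: CDF→E adds E → {C, D, E, F}. Minimal: {D, F}⁺ = {D, F}; {C, F}⁺ = {C, F}; {C, D}⁺ = {C, D} — none reach the full schema.

(E, F); (C, D, E); (C, D, F)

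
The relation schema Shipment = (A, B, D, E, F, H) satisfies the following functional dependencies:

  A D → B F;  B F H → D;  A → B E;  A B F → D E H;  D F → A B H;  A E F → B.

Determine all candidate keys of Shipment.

{A, D}⁺: AD→BF adds B, F; A→BE adds E; ABF→DEH adds H → {A, B, D, E, F, H}. Minimal: {D}⁺ = {D}; {A}⁺ = {A, B, E} — none reach the full schema.
{A, F}⁺: A→BE adds B, E; ABF→DEH adds D, H → {A, B, D, E, F, H}. Minimal: {F}⁺ = {F}; {A}⁺ = {A, B, E} — none reach the full schema.
{D, F}⁺: DF→ABH adds A, B, H; A→BE adds E → {A, B, D, E, F, H}. Minimal: {F}⁺ = {F}; {D}⁺ = {D} — none reach the full schema.
{B, F, H}⁺: BFH→D adds D; DF→ABH adds A; A→BE adds E → {A, B, D, E, F, H}. Minimal: {F, H}⁺ = {F, H}; {B, H}⁺ = {B, H}; {B, F}⁺ = {B, F} — none reach the full schema.

{A, D}; {A, F}; {D, F}; {B, F, H}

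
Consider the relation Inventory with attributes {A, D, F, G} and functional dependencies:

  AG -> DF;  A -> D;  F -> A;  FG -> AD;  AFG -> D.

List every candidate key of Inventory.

Attribute G never appears on the right-hand side of any dependency, so G must belong to every candidate key.
{G}⁺ = {G}, which is not all of the schema, so we must add further attributes.
{A, G}⁺: AG→DF adds D, F → {A, D, F, G}. Minimal: {G}⁺ = {G}; {A}⁺ = {A, D} — none reach the full schema.
{F, G}⁺: F→A adds A; FG→AD adds D → {A, D, F, G}. Minimal: {G}⁺ = {G}; {F}⁺ = {A, D, F} — none reach the full schema.
Any other superkey contains one of these as a subset, so there are no further candidate keys.

{A, G}, {F, G}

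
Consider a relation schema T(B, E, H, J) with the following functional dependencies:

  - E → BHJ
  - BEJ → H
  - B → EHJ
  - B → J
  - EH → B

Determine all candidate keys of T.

{B}⁺: B→EHJ adds E, H, J → {B, E, H, J}.
{E}⁺: E→BHJ adds B, H, J → {B, E, H, J}.

{B}, {E}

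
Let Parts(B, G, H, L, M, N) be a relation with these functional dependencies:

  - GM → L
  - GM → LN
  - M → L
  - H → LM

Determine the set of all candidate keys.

Attributes B, G, H never appear on any right-hand side, so every candidate key must contain {B, G, H}.
{B, G, H}⁺ = {B, G, H, L, M, N}, which is all of the schema, so {B, G, H} is the only candidate key.

{B, G, H}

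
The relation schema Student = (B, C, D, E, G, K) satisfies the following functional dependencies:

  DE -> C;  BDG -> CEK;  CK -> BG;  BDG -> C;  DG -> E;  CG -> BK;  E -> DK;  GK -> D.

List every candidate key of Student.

{E}⁺: E→DK adds D, K; DE→C adds C; CK→BG adds B, G → {B, C, D, E, G, K}.
{C, G}⁺: CG→BK adds B, K; GK→D adds D; BDG→CEK adds E → {B, C, D, E, G, K}. Minimal: {G}⁺ = {G}; {C}⁺ = {C} — none reach the full schema.
{C, K}⁺: CK→BG adds B, G; GK→D adds D; BDG→CEK adds E → {B, C, D, E, G, K}. Minimal: {K}⁺ = {K}; {C}⁺ = {C} — none reach the full schema.
{D, G}⁺: DG→E adds E; E→DK adds K; DE→C adds C; CK→BG adds B → {B, C, D, E, G, K}. Minimal: {G}⁺ = {G}; {D}⁺ = {D} — none reach the full schema.
{G, K}⁺: GK→D adds D; DG→E adds E; DE→C adds C; CK→BG adds B → {B, C, D, E, G, K}. Minimal: {K}⁺ = {K}; {G}⁺ = {G} — none reach the full schema.
Any other superkey contains one of these as a subset, so there are no further candidate keys.

{E}, {C, G}, {C, K}, {D, G}, {G, K}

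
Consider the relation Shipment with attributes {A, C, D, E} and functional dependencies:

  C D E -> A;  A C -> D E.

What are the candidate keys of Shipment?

AC; CDE

Attribute C never appears on the right-hand side of any dependency, so C must belong to every candidate key.
{C}⁺ = {C}, which is not all of the schema, so we must add further attributes.
{A, C}⁺: AC→DE adds D, E → {A, C, D, E}.
{C, D, E}⁺: CDE→A adds A → {A, C, D, E}.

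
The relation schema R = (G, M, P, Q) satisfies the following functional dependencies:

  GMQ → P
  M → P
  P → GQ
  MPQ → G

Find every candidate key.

Attribute M never appears on the right-hand side of any dependency, so M must belong to every candidate key.
{M}⁺ = {G, M, P, Q}, which is all of the schema, so {M} is the only candidate key.

M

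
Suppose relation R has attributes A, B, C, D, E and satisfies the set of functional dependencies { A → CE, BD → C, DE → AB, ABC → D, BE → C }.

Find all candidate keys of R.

{A, B}⁺: A→CE adds C, E; ABC→D adds D → {A, B, C, D, E}. Minimal: {B}⁺ = {B}; {A}⁺ = {A, C, E} — none reach the full schema.
{A, D}⁺: A→CE adds C, E; DE→AB adds B → {A, B, C, D, E}. Minimal: {D}⁺ = {D}; {A}⁺ = {A, C, E} — none reach the full schema.
{D, E}⁺: DE→AB adds A, B; BE→C adds C → {A, B, C, D, E}. Minimal: {E}⁺ = {E}; {D}⁺ = {D} — none reach the full schema.
Any other superkey contains one of these as a subset, so there are no further candidate keys.

{A, B}, {A, D}, {D, E}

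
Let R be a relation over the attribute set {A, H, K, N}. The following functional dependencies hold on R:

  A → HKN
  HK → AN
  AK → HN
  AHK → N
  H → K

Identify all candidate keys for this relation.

{A}, {H}

{A}⁺: A→HKN adds H, K, N → {A, H, K, N}.
{H}⁺: H→K adds K; HK→AN adds A, N → {A, H, K, N}.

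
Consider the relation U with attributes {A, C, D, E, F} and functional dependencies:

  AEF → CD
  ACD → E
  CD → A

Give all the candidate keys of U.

Attribute F never appears on the right-hand side of any dependency, so F must belong to every candidate key.
{F}⁺ = {F}, which is not all of the schema, so we must add further attributes.
{A, E, F}⁺: AEF→CD adds C, D → {A, C, D, E, F}.
{C, D, F}⁺: CD→A adds A; ACD→E adds E → {A, C, D, E, F}.

AEF; CDF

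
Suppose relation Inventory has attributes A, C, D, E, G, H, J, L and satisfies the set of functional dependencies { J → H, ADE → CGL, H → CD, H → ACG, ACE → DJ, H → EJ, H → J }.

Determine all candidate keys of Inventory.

{H}⁺: H→CD adds C, D; H→ACG adds A, G; H→EJ adds E, J; ADE→CGL adds L → {A, C, D, E, G, H, J, L}.
{J}⁺: J→H adds H; H→CD adds C, D; H→ACG adds A, G; H→EJ adds E; ADE→CGL adds L → {A, C, D, E, G, H, J, L}.
{A, C, E}⁺: ACE→DJ adds D, J; J→H adds H; ADE→CGL adds G, L → {A, C, D, E, G, H, J, L}. Minimal: {C, E}⁺ = {C, E}; {A, E}⁺ = {A, E}; {A, C}⁺ = {A, C} — none reach the full schema.
{A, D, E}⁺: ADE→CGL adds C, G, L; ACE→DJ adds J; J→H adds H → {A, C, D, E, G, H, J, L}. Minimal: {D, E}⁺ = {D, E}; {A, E}⁺ = {A, E}; {A, D}⁺ = {A, D} — none reach the full schema.

{H}; {J}; {A, C, E}; {A, D, E}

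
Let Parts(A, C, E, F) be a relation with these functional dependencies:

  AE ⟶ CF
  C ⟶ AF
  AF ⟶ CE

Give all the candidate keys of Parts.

{C}⁺: C→AF adds A, F; AF→CE adds E → {A, C, E, F}.
{A, E}⁺: AE→CF adds C, F → {A, C, E, F}.
{A, F}⁺: AF→CE adds C, E → {A, C, E, F}.
Any other superkey contains one of these as a subset, so there are no further candidate keys.

(C); (A, E); (A, F)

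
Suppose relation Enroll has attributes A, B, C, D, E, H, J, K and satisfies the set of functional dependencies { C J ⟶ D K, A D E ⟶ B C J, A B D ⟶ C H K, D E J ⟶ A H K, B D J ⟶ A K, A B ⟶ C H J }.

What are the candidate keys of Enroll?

{A, B, E}, {A, D, E}, {C, E, J}, {D, E, J}

Attribute E never appears on the right-hand side of any dependency, so E must belong to every candidate key.
{E}⁺ = {E}, which is not all of the schema, so we must add further attributes.
{A, B, E}⁺: AB→CHJ adds C, H, J; CJ→DK adds D, K → {A, B, C, D, E, H, J, K}. Minimal: {B, E}⁺ = {B, E}; {A, E}⁺ = {A, E}; {A, B}⁺ = {A, B, C, D, H, J, K} — none reach the full schema.
{A, D, E}⁺: ADE→BCJ adds B, C, J; ABD→CHK adds H, K → {A, B, C, D, E, H, J, K}. Minimal: {D, E}⁺ = {D, E}; {A, E}⁺ = {A, E}; {A, D}⁺ = {A, D} — none reach the full schema.
{C, E, J}⁺: CJ→DK adds D, K; DEJ→AHK adds A, H; ADE→BCJ adds B → {A, B, C, D, E, H, J, K}. Minimal: {E, J}⁺ = {E, J}; {C, J}⁺ = {C, D, J, K}; {C, E}⁺ = {C, E} — none reach the full schema.
{D, E, J}⁺: DEJ→AHK adds A, H, K; ADE→BCJ adds B, C → {A, B, C, D, E, H, J, K}. Minimal: {E, J}⁺ = {E, J}; {D, J}⁺ = {D, J}; {D, E}⁺ = {D, E} — none reach the full schema.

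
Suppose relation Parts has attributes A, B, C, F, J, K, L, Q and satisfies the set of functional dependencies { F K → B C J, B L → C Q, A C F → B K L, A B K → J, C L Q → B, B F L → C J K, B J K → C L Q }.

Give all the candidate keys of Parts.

ACF, AFK, ABFL

Attributes A, F never appear on any right-hand side, so every candidate key must contain {A, F}.
{A, F}⁺ = {A, F}, which is not all of the schema, so we must add further attributes.
{A, C, F}⁺: ACF→BKL adds B, K, L; ABK→J adds J; BJK→CLQ adds Q → {A, B, C, F, J, K, L, Q}. Minimal: {C, F}⁺ = {C, F}; {A, F}⁺ = {A, F}; {A, C}⁺ = {A, C} — none reach the full schema.
{A, F, K}⁺: FK→BCJ adds B, C, J; ACF→BKL adds L; BJK→CLQ adds Q → {A, B, C, F, J, K, L, Q}. Minimal: {F, K}⁺ = {B, C, F, J, K, L, Q}; {A, K}⁺ = {A, K}; {A, F}⁺ = {A, F} — none reach the full schema.
{A, B, F, L}⁺: BL→CQ adds C, Q; ACF→BKL adds K; ABK→J adds J → {A, B, C, F, J, K, L, Q}. Minimal: {B, F, L}⁺ = {B, C, F, J, K, L, Q}; {A, F, L}⁺ = {A, F, L}; {A, B, L}⁺ = {A, B, C, L, Q}; … — none reach the full schema.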